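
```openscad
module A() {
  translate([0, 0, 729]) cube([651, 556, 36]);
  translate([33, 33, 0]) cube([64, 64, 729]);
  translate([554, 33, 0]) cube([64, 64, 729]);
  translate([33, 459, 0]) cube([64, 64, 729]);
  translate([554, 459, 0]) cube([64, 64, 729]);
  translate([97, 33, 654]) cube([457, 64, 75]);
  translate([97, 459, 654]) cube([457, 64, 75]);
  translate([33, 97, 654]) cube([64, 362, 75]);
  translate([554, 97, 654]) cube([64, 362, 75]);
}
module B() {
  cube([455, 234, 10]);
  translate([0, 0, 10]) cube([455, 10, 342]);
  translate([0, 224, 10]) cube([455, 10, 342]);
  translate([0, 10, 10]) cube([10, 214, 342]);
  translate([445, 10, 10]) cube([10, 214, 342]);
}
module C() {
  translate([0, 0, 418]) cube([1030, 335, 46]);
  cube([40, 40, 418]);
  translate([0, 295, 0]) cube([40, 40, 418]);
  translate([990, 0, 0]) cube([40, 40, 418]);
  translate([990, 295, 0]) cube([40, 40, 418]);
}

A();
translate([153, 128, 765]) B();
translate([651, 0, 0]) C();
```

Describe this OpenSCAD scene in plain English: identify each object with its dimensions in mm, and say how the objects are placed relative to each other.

A is a table: top 651 mm (x) × 556 mm (y), 36 mm thick, upper face at z = 765 mm, on four 64×64 mm square legs, each inset 33 mm from the nearest pair of top edges, running from z = 0 to the bottom of the top. Four apron rails, 64 mm thick and 75 mm tall, run between adjacent legs with their top edges flush with the underside of the top and their outer faces flush with the legs' outer faces.

B is an open-topped rectangular box: outside dimensions 455×234×352 mm, with a uniform wall and base thickness of 10 mm. The base is a full 455×234 slab on the floor; four walls sit on top of the base. The front and back walls (the −y and +y sides) span the full width; the two side walls fit between them.

C is a long wooden bench with a 1030 mm (x) × 335 mm (y) seat, 46 mm thick, its top surface 464 mm above the floor. Four 40 mm square legs at the seat corners, flush with the edges, run from z = 0 to the seat underside.

The open box is on top of the table. The bench is against the table's +x side, with their −y faces flush.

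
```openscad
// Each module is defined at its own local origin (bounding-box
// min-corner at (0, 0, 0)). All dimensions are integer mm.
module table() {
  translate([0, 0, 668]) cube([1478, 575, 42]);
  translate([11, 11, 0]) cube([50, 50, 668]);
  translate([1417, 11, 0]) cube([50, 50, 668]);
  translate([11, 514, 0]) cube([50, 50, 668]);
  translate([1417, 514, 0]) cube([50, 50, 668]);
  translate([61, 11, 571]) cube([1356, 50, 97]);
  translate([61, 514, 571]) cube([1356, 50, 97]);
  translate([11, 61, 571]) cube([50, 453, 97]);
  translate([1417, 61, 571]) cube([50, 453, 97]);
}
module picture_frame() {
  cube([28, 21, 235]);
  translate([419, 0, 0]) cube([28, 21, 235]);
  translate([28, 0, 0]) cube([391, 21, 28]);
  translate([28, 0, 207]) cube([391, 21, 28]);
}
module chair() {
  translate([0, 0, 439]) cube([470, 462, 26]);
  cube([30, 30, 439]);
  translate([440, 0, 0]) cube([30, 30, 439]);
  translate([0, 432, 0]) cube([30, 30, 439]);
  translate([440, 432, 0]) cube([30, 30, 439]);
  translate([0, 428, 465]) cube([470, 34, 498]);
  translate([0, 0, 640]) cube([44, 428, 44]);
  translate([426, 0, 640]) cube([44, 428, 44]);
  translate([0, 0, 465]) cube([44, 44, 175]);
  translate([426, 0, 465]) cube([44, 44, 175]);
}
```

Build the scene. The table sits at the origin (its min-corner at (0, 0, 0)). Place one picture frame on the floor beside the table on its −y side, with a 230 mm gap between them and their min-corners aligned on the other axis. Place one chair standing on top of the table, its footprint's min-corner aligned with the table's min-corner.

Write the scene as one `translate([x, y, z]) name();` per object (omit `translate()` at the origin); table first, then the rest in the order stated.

table();
translate([0, -251, 0]) picture_frame();
translate([0, 0, 710]) chair();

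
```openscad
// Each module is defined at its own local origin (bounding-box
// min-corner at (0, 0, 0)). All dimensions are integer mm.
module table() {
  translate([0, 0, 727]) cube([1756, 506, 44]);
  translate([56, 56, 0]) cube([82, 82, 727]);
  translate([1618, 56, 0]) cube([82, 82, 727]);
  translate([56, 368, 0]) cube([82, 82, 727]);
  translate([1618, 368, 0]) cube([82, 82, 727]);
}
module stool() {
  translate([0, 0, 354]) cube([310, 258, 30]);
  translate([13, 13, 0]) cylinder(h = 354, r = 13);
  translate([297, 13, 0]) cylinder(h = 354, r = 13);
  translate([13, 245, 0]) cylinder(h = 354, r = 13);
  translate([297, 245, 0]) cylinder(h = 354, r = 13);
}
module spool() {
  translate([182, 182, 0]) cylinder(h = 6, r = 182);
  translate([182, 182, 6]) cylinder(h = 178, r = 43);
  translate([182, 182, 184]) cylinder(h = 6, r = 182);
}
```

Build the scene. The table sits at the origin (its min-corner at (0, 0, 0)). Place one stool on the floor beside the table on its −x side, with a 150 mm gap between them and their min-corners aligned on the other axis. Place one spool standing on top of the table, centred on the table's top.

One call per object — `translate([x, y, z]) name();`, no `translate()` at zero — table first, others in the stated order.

table();
translate([-460, 0, 0]) stool();
translate([696, 71, 771]) spool();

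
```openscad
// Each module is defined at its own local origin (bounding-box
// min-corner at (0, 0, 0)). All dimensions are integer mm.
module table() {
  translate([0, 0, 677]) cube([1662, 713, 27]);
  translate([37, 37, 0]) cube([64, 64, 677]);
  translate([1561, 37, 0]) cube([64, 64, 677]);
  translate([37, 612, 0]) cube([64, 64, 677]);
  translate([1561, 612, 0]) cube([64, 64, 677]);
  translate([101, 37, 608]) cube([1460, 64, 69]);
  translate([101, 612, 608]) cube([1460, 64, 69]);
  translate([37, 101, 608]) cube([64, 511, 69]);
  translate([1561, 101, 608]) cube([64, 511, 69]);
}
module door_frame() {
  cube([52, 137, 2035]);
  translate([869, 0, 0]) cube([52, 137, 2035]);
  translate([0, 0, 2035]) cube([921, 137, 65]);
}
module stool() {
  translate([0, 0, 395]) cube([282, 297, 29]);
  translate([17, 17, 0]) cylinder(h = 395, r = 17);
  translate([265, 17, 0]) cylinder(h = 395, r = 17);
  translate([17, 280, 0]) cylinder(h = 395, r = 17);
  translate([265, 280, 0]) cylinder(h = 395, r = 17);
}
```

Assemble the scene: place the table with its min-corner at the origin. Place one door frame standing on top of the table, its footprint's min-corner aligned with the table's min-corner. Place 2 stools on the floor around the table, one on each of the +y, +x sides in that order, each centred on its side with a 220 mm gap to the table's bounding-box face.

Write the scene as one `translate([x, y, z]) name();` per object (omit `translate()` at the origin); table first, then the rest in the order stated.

table();
translate([0, 0, 704]) door_frame();
translate([690, 933, 0]) stool();
translate([1882, 208, 0]) stool();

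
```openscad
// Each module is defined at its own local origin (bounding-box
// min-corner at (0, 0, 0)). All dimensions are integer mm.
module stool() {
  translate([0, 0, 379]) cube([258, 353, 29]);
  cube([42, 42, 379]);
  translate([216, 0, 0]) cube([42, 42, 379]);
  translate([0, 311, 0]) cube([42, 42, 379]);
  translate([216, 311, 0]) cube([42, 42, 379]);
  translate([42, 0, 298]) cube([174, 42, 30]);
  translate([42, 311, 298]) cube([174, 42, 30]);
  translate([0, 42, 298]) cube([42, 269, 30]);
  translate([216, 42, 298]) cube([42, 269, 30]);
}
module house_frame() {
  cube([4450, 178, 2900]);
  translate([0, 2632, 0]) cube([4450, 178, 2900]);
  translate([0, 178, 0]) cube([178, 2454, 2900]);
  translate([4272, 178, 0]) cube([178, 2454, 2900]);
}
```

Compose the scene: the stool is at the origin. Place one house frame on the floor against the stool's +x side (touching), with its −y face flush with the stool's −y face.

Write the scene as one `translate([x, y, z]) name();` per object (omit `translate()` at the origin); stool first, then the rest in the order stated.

stool();
translate([258, 0, 0]) house_frame();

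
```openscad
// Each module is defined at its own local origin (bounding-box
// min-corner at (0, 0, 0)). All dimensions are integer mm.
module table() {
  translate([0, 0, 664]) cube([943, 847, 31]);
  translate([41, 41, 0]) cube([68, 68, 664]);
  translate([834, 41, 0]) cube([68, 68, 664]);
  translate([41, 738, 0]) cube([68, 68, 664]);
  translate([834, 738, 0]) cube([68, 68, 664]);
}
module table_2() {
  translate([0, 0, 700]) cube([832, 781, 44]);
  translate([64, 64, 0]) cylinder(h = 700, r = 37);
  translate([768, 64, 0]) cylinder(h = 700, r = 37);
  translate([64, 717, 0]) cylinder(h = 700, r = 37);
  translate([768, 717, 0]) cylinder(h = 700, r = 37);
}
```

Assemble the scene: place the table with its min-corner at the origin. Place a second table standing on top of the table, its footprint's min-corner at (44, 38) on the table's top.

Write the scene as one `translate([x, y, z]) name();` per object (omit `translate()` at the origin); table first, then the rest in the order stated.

table();
translate([44, 38, 695]) table_2();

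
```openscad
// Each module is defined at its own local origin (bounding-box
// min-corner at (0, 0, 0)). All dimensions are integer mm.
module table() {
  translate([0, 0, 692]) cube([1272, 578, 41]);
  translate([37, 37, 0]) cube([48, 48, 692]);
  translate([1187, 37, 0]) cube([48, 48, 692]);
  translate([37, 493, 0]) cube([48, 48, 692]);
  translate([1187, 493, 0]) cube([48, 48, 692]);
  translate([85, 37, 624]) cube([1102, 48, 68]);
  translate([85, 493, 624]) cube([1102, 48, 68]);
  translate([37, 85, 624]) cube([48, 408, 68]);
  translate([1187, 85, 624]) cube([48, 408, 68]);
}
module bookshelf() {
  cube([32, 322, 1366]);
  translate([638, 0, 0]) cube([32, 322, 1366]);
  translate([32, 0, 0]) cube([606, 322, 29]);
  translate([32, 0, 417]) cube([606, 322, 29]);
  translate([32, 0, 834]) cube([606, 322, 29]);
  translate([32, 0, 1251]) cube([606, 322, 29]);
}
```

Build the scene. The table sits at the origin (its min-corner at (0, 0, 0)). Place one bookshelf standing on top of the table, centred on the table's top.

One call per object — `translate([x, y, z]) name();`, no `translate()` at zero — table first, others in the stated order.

table();
translate([301, 128, 733]) bookshelf();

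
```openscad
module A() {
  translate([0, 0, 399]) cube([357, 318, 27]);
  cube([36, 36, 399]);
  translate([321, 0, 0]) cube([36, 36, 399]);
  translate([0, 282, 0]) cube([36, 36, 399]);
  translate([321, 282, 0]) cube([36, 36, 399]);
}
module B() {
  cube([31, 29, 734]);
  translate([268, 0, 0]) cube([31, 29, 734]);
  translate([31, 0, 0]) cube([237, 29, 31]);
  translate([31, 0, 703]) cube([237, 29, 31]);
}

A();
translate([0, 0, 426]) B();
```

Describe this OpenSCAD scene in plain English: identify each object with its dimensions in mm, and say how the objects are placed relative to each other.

A is a simple wooden stool: a rectangular seat 357 mm (x) by 318 mm (y), 27 mm thick, top face at z = 426 mm, on four square legs, each 36×36 mm in cross-section. The legs rest on z = 0, each flush with a corner of the seat.

B is a picture frame with a 237×672 mm rectangular opening (x by z) and a uniform 31 mm border on every side. Frame depth is 29 mm along y. It is built from two vertical stiles running the full outside height and two horizontal rails spanning the gap between the stiles.

The picture frame is on top of the stool.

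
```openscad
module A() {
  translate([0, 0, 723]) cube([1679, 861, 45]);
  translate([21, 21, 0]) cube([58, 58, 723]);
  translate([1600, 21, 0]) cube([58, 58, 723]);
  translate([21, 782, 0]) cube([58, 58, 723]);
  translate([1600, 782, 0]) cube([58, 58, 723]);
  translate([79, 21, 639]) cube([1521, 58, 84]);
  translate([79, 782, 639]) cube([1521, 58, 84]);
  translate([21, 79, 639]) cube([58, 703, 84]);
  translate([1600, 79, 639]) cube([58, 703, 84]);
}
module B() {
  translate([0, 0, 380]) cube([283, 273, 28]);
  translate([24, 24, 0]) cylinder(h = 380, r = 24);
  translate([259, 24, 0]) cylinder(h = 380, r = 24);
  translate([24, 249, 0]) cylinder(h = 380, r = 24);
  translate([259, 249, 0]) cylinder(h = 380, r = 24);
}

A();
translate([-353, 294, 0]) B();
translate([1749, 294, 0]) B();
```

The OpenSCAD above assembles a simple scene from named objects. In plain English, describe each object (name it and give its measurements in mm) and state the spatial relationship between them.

A is a table with a 1679×861 mm rectangular top, 45 mm thick, top surface at z = 768 mm, supported by four 58×58 mm square legs, each inset 21 mm from the nearest pair of top edges, running from the floor. Four apron rails, 58 mm thick and 84 mm tall, run between adjacent legs with their top edges flush with the underside of the top and their outer faces flush with the legs' outer faces.

B is a four-legged stool. The seat is 283×273 mm, 28 mm thick, top at z = 408 mm. It stands on four round legs, each 48 mm in diameter, from z = 0 to the seat underside, each leg's axis is inset half a diameter from the nearest pair of seat edges (so the leg's bounding box is flush with the corner).

Two stools sit around the table at the −x, +x sides.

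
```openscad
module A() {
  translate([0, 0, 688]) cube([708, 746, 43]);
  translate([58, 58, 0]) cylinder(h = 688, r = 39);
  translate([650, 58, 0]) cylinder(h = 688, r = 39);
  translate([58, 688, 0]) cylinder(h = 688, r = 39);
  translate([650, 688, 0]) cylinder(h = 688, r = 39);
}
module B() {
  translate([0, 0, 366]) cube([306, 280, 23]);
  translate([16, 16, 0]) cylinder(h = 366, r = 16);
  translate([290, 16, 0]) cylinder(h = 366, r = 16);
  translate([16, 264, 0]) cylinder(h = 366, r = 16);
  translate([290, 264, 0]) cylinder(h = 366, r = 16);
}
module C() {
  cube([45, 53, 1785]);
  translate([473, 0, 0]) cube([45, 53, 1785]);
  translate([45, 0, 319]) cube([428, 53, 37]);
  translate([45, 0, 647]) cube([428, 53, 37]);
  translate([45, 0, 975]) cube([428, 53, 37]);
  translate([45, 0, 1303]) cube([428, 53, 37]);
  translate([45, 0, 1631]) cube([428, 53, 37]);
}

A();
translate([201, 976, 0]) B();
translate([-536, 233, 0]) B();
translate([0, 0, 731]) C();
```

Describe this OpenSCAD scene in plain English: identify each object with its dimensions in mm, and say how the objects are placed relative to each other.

A is a table: top 708 mm (x) × 746 mm (y), 43 mm thick, upper face at z = 731 mm, on four round legs of 78 mm diameter, each leg's bounding box inset 19 mm from the nearest pair of top edges, running from z = 0 to the bottom of the top.

B is a four-legged stool. The seat is 306×280 mm, 23 mm thick, top at z = 389 mm. It stands on four round legs, each 32 mm in diameter, from z = 0 to the seat underside, each leg's axis is inset half a diameter from the nearest pair of seat edges (so the leg's bounding box is flush with the corner).

C is a wooden ladder with two side rails of 45×53 mm section and 1785 mm height, set 518 mm apart overall. Between them run 5 rectangular rungs (53 mm deep, 37 mm thick), front faces flush with the rails' −y face. The bottom of the first rung is 319 mm above the floor and each subsequent rung is 328 mm higher than the one below.

Two stools sit around the table at the +y, −x sides. The ladder is on top of the table.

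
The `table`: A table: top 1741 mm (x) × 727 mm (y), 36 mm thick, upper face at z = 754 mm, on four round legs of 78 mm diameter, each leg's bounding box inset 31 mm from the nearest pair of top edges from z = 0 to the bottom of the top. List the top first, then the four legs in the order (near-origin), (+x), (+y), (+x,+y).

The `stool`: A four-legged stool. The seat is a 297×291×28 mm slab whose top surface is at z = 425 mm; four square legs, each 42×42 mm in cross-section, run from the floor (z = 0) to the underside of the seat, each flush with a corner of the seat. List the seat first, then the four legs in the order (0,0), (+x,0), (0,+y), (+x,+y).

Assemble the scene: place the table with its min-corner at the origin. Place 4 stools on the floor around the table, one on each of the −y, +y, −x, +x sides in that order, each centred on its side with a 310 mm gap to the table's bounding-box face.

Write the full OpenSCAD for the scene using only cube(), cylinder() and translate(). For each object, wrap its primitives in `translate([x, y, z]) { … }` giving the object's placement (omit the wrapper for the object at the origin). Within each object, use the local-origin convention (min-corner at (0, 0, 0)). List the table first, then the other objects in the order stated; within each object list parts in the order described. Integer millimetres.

translate([0, 0, 718]) cube([1741, 727, 36]);
translate([70, 70, 0]) cylinder(h = 718, r = 39);
translate([1671, 70, 0]) cylinder(h = 718, r = 39);
translate([70, 657, 0]) cylinder(h = 718, r = 39);
translate([1671, 657, 0]) cylinder(h = 718, r = 39);
translate([722, -601, 0]) {
  translate([0, 0, 397]) cube([297, 291, 28]);
  cube([42, 42, 397]);
  translate([255, 0, 0]) cube([42, 42, 397]);
  translate([0, 249, 0]) cube([42, 42, 397]);
  translate([255, 249, 0]) cube([42, 42, 397]);
}
translate([722, 1037, 0]) {
  translate([0, 0, 397]) cube([297, 291, 28]);
  cube([42, 42, 397]);
  translate([255, 0, 0]) cube([42, 42, 397]);
  translate([0, 249, 0]) cube([42, 42, 397]);
  translate([255, 249, 0]) cube([42, 42, 397]);
}
translate([-607, 218, 0]) {
  translate([0, 0, 397]) cube([297, 291, 28]);
  cube([42, 42, 397]);
  translate([255, 0, 0]) cube([42, 42, 397]);
  translate([0, 249, 0]) cube([42, 42, 397]);
  translate([255, 249, 0]) cube([42, 42, 397]);
}
translate([2051, 218, 0]) {
  translate([0, 0, 397]) cube([297, 291, 28]);
  cube([42, 42, 397]);
  translate([255, 0, 0]) cube([42, 42, 397]);
  translate([0, 249, 0]) cube([42, 42, 397]);
  translate([255, 249, 0]) cube([42, 42, 397]);
}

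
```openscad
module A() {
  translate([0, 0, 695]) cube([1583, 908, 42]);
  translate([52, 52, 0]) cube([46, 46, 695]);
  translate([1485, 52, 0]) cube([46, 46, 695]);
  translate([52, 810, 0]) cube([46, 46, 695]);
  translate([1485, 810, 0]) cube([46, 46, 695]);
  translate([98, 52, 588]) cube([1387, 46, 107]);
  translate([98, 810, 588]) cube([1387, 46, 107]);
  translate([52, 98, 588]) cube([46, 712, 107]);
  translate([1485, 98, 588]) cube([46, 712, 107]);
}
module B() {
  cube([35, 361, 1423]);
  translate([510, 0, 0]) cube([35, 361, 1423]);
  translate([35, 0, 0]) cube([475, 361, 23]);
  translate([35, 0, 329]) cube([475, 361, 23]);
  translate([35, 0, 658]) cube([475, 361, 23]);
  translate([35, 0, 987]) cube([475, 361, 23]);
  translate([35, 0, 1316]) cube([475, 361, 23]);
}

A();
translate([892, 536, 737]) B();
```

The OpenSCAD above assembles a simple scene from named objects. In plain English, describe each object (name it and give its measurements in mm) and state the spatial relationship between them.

A is a table: top 1583 mm (x) × 908 mm (y), 42 mm thick, upper face at z = 737 mm, on four 46×46 mm square legs, each inset 52 mm from the nearest pair of top edges, running from z = 0 to the bottom of the top. Four apron rails, 46 mm thick and 107 mm tall, run between adjacent legs with their top edges flush with the underside of the top and their outer faces flush with the legs' outer faces.

B is an open bookshelf. Two side panels, each 35 mm thick, 361 mm deep and 1423 mm tall, stand 545 mm apart (outside-to-outside). Between them sit 5 shelves, each 23 mm thick and 361 mm deep, spanning the full gap between the sides. The bottom shelf rests on the floor (its underside at z = 0) and the clear gap between one shelf's top and the next shelf's underside is 306 mm.

The bookshelf is on top of the table.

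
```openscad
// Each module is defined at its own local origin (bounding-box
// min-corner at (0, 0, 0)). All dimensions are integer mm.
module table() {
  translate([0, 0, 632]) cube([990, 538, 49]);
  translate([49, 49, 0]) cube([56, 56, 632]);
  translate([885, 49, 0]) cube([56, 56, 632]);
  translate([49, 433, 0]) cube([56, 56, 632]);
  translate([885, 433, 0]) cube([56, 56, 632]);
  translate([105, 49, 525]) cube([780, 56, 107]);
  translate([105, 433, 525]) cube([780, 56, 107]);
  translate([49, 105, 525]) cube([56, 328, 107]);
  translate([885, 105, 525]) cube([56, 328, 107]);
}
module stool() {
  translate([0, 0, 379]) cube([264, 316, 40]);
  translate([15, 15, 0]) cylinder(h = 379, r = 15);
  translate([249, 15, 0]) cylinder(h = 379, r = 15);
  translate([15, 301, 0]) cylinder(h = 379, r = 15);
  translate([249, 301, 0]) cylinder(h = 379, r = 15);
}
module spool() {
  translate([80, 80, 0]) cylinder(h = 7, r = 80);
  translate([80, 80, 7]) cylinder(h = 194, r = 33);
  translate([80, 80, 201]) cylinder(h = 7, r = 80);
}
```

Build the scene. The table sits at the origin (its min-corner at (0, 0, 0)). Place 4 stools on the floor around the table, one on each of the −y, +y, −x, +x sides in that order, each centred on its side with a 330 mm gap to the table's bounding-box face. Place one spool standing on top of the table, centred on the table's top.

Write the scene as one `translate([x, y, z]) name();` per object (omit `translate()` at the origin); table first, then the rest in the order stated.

table();
translate([363, -646, 0]) stool();
translate([363, 868, 0]) stool();
translate([-594, 111, 0]) stool();
translate([1320, 111, 0]) stool();
translate([415, 189, 681]) spool();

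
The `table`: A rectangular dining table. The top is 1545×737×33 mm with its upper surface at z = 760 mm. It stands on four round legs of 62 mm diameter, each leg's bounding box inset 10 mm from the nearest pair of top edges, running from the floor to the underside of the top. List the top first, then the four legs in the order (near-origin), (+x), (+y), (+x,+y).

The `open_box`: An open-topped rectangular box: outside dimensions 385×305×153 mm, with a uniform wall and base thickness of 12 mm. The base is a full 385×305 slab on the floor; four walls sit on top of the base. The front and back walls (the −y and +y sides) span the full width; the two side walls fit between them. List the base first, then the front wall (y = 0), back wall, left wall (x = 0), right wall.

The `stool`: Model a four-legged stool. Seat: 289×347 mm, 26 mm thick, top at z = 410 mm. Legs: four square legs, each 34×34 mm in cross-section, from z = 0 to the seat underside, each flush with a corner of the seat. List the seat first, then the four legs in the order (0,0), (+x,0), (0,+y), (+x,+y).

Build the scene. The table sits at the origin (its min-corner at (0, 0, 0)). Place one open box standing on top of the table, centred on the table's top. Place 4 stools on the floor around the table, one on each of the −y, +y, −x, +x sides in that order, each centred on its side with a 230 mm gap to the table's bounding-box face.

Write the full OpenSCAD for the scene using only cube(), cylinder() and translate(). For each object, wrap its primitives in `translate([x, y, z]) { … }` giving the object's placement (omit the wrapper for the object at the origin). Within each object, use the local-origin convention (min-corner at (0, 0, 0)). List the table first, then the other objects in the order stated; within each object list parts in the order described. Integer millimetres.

translate([0, 0, 727]) cube([1545, 737, 33]);
translate([41, 41, 0]) cylinder(h = 727, r = 31);
translate([1504, 41, 0]) cylinder(h = 727, r = 31);
translate([41, 696, 0]) cylinder(h = 727, r = 31);
translate([1504, 696, 0]) cylinder(h = 727, r = 31);
translate([580, 216, 760]) {
  cube([385, 305, 12]);
  translate([0, 0, 12]) cube([385, 12, 141]);
  translate([0, 293, 12]) cube([385, 12, 141]);
  translate([0, 12, 12]) cube([12, 281, 141]);
  translate([373, 12, 12]) cube([12, 281, 141]);
}
translate([628, -577, 0]) {
  translate([0, 0, 384]) cube([289, 347, 26]);
  cube([34, 34, 384]);
  translate([255, 0, 0]) cube([34, 34, 384]);
  translate([0, 313, 0]) cube([34, 34, 384]);
  translate([255, 313, 0]) cube([34, 34, 384]);
}
translate([628, 967, 0]) {
  translate([0, 0, 384]) cube([289, 347, 26]);
  cube([34, 34, 384]);
  translate([255, 0, 0]) cube([34, 34, 384]);
  translate([0, 313, 0]) cube([34, 34, 384]);
  translate([255, 313, 0]) cube([34, 34, 384]);
}
translate([-519, 195, 0]) {
  translate([0, 0, 384]) cube([289, 347, 26]);
  cube([34, 34, 384]);
  translate([255, 0, 0]) cube([34, 34, 384]);
  translate([0, 313, 0]) cube([34, 34, 384]);
  translate([255, 313, 0]) cube([34, 34, 384]);
}
translate([1775, 195, 0]) {
  translate([0, 0, 384]) cube([289, 347, 26]);
  cube([34, 34, 384]);
  translate([255, 0, 0]) cube([34, 34, 384]);
  translate([0, 313, 0]) cube([34, 34, 384]);
  translate([255, 313, 0]) cube([34, 34, 384]);
}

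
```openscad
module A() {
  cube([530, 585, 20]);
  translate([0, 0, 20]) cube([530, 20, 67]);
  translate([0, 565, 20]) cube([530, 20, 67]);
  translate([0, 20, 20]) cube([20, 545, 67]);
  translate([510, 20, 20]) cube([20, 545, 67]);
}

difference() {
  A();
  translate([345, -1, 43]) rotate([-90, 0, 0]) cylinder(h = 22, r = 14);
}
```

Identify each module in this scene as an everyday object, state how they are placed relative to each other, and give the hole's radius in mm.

The subtracted cylinder has r = 14 mm.

A is an open box. The open box has a circular hole through its front wall. The hole's radius is 14 mm.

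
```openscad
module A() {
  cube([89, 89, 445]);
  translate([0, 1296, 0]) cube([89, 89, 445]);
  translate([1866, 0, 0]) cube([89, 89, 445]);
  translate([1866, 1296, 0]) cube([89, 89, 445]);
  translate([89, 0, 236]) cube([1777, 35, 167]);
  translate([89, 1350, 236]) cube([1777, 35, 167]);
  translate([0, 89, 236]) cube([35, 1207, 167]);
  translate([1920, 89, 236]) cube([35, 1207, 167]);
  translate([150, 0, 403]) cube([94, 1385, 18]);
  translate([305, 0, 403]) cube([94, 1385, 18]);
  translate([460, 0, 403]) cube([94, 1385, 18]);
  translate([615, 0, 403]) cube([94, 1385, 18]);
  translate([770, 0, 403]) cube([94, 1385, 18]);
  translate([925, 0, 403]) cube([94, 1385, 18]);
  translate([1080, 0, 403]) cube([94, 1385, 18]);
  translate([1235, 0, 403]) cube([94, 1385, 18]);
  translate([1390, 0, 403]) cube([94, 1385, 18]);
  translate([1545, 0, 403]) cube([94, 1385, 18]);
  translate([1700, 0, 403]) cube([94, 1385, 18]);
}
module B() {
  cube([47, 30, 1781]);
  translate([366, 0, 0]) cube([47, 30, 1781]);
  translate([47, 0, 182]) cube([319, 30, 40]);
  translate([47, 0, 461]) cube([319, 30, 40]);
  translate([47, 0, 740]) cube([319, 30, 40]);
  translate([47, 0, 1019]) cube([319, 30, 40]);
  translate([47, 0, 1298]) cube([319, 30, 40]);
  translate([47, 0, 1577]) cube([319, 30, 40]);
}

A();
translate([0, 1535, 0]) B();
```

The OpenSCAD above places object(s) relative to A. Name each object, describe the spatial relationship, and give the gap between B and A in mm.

A is a bed frame. B is a ladder. The ladder is on the floor beside the bed frame on its +y side. The gap between the ladder and the bed frame is 150 mm.

The ladder's nearest face is 150 mm from the bed frame's +y face.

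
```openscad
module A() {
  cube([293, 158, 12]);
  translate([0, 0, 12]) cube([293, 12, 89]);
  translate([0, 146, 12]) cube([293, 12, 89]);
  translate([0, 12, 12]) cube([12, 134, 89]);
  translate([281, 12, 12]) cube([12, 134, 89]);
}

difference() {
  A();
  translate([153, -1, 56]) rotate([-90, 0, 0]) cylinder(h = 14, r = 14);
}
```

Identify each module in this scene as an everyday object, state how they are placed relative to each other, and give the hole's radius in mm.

The subtracted cylinder has r = 14 mm.

A is an open box. The open box has a circular hole through its front wall. The hole's radius is 14 mm.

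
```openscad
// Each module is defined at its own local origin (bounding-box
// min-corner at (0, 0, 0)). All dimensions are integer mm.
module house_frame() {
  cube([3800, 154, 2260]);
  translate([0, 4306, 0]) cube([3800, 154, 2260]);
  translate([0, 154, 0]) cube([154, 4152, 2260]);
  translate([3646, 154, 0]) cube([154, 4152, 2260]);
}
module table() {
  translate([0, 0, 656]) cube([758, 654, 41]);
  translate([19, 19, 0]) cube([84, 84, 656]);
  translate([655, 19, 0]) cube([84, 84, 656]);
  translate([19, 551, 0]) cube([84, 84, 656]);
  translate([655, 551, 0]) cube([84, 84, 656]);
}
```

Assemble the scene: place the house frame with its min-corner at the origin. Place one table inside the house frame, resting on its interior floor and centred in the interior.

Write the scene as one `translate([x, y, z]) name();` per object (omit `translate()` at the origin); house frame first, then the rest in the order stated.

house_frame();
translate([1521, 1903, 0]) table();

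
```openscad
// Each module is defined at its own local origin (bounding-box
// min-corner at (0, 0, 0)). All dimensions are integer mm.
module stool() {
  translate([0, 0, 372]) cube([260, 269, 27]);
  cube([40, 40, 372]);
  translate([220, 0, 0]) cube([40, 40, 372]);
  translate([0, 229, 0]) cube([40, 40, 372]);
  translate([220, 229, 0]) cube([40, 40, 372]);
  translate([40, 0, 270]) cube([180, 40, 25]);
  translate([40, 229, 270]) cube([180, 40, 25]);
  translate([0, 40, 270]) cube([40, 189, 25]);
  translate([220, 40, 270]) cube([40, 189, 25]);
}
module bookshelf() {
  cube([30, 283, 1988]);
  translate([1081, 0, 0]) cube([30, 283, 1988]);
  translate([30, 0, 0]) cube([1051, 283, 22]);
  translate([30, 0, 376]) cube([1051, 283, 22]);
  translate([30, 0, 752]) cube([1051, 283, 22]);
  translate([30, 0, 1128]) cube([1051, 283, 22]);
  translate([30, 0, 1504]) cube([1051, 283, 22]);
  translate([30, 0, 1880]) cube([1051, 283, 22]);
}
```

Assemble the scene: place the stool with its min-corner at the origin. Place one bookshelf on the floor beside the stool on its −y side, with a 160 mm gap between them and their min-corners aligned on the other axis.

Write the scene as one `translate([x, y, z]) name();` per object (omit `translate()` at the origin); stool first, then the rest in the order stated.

stool();
translate([0, -443, 0]) bookshelf();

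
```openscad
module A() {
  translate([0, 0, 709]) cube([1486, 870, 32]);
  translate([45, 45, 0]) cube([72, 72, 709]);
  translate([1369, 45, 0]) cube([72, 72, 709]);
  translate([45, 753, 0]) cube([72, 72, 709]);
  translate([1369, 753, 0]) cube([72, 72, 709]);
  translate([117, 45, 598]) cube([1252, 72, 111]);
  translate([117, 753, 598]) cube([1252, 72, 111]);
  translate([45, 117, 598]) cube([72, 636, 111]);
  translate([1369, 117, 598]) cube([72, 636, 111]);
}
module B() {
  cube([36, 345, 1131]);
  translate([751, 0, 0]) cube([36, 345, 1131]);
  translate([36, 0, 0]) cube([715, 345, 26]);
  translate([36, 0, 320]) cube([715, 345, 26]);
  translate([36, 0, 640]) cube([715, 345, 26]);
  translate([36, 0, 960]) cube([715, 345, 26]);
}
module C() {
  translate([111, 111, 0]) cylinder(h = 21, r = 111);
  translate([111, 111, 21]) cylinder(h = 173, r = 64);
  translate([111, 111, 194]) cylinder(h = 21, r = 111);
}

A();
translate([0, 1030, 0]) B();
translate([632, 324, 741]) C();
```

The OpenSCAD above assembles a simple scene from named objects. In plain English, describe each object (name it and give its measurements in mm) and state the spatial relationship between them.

A is a rectangular dining table. The top is 1486×870×32 mm with its upper surface at z = 741 mm. It stands on four 72×72 mm square legs, each inset 45 mm from the nearest pair of top edges, running from the floor to the underside of the top. Four apron rails, 72 mm thick and 111 mm tall, run between adjacent legs with their top edges flush with the underside of the top and their outer faces flush with the legs' outer faces.

B is a bookshelf 787 mm wide overall, 345 mm deep and 1131 mm tall. The two sides are 36 mm thick vertical panels. 4 horizontal shelves of 26 mm thickness span between the inner faces of the sides; the lowest shelf sits on the floor and shelves are stacked with a clear vertical gap of 294 mm between each pair.

C is a spool: two coaxial disc flanges of radius 111 mm and thickness 21 mm, joined by a core cylinder of radius 64 mm and height 173 mm. The lower flange rests on z = 0 and the three cylinders share a vertical axis.

The bookshelf is on the floor beside the table on its +y side. The spool is on top of the table, centred.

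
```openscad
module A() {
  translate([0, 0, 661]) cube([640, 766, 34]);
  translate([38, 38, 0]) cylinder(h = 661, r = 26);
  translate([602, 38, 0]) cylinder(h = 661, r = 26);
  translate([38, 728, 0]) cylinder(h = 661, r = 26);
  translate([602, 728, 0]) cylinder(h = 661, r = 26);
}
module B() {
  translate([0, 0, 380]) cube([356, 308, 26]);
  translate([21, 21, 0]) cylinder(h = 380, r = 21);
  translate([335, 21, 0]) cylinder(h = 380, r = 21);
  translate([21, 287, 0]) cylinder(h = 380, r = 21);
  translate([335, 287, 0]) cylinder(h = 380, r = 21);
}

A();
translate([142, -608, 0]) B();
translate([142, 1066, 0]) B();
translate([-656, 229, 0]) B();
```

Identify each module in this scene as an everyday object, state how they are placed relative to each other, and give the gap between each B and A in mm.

Each stool's nearest face is 300 mm from the table's bounding box.

A is a table. B is a stool. Three stools sit around the table at the −y, +y, −x sides. The gap between each stool and the table is 300 mm.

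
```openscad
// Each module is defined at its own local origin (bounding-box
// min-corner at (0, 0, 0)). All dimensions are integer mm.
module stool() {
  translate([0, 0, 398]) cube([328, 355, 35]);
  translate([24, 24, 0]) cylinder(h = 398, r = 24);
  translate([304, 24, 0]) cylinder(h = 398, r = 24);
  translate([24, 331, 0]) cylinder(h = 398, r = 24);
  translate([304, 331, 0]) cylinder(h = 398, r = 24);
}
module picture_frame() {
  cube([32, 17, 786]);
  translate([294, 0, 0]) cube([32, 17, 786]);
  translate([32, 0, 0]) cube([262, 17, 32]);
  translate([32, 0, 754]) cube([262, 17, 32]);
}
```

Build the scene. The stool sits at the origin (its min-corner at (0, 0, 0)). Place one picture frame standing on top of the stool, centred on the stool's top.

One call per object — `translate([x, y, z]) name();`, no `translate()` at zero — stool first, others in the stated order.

stool();
translate([1, 169, 433]) picture_frame();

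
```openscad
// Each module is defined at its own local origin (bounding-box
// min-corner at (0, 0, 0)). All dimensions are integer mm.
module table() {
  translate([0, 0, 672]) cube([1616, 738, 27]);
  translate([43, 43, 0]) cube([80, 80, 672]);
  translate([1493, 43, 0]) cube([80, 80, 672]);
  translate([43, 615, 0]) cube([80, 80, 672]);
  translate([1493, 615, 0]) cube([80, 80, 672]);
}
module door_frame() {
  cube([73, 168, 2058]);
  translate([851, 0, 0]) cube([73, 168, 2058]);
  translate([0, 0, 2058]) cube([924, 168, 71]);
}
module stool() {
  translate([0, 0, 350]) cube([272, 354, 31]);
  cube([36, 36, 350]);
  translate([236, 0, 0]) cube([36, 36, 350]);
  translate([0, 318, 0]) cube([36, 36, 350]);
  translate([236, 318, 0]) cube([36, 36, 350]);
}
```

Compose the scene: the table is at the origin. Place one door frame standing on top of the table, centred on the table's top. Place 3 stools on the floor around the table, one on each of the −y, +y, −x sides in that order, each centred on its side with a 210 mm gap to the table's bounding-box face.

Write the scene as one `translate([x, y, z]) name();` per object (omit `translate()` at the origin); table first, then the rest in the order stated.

table();
translate([346, 285, 699]) door_frame();
translate([672, -564, 0]) stool();
translate([672, 948, 0]) stool();
translate([-482, 192, 0]) stool();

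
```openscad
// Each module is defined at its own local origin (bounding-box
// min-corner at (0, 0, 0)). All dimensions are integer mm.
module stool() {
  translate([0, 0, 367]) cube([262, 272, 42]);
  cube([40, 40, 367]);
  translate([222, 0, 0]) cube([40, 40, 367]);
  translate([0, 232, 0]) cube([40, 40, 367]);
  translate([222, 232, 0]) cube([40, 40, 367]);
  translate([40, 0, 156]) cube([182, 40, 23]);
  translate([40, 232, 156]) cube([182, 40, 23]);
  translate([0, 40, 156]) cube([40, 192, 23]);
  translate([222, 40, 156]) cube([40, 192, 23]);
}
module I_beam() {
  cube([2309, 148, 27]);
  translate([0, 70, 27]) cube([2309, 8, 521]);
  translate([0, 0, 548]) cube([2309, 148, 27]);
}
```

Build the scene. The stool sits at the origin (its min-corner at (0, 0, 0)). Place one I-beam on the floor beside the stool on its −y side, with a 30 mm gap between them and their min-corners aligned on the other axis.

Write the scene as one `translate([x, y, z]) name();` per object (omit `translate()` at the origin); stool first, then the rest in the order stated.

stool();
translate([0, -178, 0]) I_beam();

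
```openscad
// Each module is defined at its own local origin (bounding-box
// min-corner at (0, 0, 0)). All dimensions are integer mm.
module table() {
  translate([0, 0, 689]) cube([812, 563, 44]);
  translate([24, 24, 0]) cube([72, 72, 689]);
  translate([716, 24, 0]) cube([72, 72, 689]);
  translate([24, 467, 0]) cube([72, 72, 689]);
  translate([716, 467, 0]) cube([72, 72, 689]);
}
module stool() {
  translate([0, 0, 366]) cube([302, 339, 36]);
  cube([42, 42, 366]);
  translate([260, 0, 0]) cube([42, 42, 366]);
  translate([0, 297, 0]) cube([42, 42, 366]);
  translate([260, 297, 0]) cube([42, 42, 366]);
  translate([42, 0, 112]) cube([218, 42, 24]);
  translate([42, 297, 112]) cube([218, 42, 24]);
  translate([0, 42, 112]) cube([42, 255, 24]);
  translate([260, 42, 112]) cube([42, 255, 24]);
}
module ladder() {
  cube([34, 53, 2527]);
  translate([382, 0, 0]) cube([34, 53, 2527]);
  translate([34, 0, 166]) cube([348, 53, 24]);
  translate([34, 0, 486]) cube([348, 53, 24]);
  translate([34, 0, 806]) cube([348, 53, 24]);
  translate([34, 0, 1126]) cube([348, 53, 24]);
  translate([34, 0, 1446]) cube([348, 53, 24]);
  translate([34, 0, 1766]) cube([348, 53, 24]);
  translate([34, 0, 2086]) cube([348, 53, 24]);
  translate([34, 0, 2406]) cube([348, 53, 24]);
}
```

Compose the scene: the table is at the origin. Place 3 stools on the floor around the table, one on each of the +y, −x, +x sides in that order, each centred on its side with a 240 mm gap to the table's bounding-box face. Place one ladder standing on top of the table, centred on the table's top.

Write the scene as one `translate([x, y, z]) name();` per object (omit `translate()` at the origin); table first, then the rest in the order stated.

table();
translate([255, 803, 0]) stool();
translate([-542, 112, 0]) stool();
translate([1052, 112, 0]) stool();
translate([198, 255, 733]) ladder();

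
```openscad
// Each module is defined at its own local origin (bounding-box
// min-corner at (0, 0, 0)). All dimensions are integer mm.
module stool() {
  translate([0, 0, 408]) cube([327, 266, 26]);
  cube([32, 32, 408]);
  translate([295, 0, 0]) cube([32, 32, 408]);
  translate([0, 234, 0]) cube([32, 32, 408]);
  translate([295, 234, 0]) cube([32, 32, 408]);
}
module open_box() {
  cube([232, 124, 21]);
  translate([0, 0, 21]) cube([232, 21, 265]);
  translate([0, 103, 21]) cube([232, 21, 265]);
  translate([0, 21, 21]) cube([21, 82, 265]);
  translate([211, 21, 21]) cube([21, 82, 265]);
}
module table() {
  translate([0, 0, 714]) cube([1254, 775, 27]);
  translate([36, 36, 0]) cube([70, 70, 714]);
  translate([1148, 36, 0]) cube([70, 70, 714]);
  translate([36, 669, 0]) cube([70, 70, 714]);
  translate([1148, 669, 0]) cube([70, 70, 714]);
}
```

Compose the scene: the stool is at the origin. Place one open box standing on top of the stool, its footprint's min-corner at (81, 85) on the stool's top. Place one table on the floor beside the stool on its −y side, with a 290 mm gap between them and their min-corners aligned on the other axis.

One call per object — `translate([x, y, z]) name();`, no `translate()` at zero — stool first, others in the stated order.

stool();
translate([81, 85, 434]) open_box();
translate([0, -1065, 0]) table();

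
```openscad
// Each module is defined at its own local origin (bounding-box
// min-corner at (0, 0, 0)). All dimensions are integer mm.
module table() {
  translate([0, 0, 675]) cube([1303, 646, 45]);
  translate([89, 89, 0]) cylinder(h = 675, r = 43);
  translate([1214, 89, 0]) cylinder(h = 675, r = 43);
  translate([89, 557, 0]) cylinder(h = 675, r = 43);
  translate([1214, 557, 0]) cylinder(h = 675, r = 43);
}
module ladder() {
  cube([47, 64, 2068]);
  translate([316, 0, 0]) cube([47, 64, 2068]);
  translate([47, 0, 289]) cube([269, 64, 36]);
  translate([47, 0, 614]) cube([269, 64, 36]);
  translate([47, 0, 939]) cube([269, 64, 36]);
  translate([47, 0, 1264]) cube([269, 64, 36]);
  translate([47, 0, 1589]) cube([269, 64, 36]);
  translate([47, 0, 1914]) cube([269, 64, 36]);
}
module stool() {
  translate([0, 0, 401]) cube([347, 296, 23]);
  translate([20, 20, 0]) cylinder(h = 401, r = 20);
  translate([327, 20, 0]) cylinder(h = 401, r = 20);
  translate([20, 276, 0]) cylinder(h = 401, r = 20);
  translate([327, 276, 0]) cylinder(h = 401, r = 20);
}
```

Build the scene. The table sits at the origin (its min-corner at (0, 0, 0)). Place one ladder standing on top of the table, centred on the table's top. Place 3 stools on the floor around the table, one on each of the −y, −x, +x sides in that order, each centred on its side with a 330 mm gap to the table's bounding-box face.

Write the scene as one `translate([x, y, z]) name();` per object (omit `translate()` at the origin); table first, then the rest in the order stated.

table();
translate([470, 291, 720]) ladder();
translate([478, -626, 0]) stool();
translate([-677, 175, 0]) stool();
translate([1633, 175, 0]) stool();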